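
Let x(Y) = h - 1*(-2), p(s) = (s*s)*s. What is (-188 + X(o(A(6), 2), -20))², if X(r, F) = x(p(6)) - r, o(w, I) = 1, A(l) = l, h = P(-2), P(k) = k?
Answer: 35721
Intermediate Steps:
h = -2
p(s) = s³ (p(s) = s²*s = s³)
x(Y) = 0 (x(Y) = -2 - 1*(-2) = -2 + 2 = 0)
X(r, F) = -r (X(r, F) = 0 - r = -r)
(-188 + X(o(A(6), 2), -20))² = (-188 - 1*1)² = (-188 - 1)² = (-189)² = 35721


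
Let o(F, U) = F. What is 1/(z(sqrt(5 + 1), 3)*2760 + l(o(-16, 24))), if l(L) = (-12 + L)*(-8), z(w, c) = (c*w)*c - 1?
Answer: 317/461965288 + 3105*sqrt(6)/461965288 ≈ 1.7150e-5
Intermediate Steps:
z(w, c) = -1 + w*c**2 (z(w, c) = w*c**2 - 1 = -1 + w*c**2)
l(L) = 96 - 8*L
1/(z(sqrt(5 + 1), 3)*2760 + l(o(-16, 24))) = 1/((-1 + sqrt(5 + 1)*3**2)*2760 + (96 - 8*(-16))) = 1/((-1 + sqrt(6)*9)*2760 + (96 + 128)) = 1/((-1 + 9*sqrt(6))*2760 + 224) = 1/((-2760 + 24840*sqrt(6)) + 224) = 1/(-2536 + 24840*sqrt(6))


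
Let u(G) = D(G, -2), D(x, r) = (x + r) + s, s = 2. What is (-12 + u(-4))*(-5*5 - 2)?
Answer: 432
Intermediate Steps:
D(x, r) = 2 + r + x (D(x, r) = (x + r) + 2 = (r + x) + 2 = 2 + r + x)
u(G) = G (u(G) = 2 - 2 + G = G)
(-12 + u(-4))*(-5*5 - 2) = (-12 - 4)*(-5*5 - 2) = -16*(-25 - 2) = -16*(-27) = 432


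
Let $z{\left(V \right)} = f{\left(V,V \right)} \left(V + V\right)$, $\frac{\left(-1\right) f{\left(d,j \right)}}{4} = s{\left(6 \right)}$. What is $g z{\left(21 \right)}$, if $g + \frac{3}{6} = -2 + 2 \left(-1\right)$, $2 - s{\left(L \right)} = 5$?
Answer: $-2268$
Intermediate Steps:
$s{\left(L \right)} = -3$ ($s{\left(L \right)} = 2 - 5 = -3$)
$f{\left(d,j \right)} = 12$ ($f{\left(d,j \right)} = \left(-4\right) \left(-3\right) = 12$)
$g = - \frac{9}{2}$ ($g = - \frac{1}{2} + \left(-2 + 2 \left(-1\right)\right) = - \frac{1}{2} - 4 = - \frac{9}{2} \approx -4.5$)
$z{\left(V \right)} = 24 V$ ($z{\left(V \right)} = 12 \left(V + V\right) = 12 \cdot 2 V = 24 V$)
$g z{\left(21 \right)} = - \frac{9 \cdot 24 \cdot 21}{2} = \left(- \frac{9}{2}\right) 504 = -2268$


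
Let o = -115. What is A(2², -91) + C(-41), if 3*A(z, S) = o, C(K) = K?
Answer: -238/3 ≈ -79.333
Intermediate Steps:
A(z, S) = -115/3 (A(z, S) = (⅓)*(-115) = -115/3)
A(2², -91) + C(-41) = -115/3 - 41 = -238/3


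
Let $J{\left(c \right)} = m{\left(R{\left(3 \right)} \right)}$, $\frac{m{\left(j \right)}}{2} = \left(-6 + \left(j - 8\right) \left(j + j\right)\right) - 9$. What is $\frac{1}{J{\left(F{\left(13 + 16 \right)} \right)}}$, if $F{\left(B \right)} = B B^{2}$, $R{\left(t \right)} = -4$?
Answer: $\frac{1}{162} \approx 0.0061728$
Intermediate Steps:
$m{\left(j \right)} = -30 + 4 j \left(-8 + j\right)$ ($m{\left(j \right)} = 2 \left(\left(-6 + \left(j - 8\right) \left(j + j\right)\right) - 9\right) = 2 \left(\left(-6 + \left(-8 + j\right) 2 j\right) - 9\right) = 2 \left(\left(-6 + 2 j \left(-8 + j\right)\right) - 9\right) = 2 \left(-15 + 2 j \left(-8 + j\right)\right) = -30 + 4 j \left(-8 + j\right)$)
$F{\left(B \right)} = B^{3}$
$J{\left(c \right)} = 162$ ($J{\left(c \right)} = -30 - -128 + 4 \left(-4\right)^{2} = -30 + 128 + 4 \cdot 16 = -30 + 128 + 64 = 162$)
$\frac{1}{J{\left(F{\left(13 + 16 \right)} \right)}} = \frac{1}{162}$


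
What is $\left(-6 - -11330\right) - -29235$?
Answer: $40559$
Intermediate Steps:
$\left(-6 - -11330\right) - -29235 = \left(-6 + 11330\right) + 29235 = 11324 + 29235 = 40559$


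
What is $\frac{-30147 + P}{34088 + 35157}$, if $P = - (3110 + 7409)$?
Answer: $- \frac{40666}{69245} \approx -0.58728$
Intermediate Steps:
$P = -10519$ ($P = \left(-1\right) 10519 = -10519$)
$\frac{-30147 + P}{34088 + 35157} = \frac{-30147 - 10519}{34088 + 35157} = - \frac{40666}{69245}$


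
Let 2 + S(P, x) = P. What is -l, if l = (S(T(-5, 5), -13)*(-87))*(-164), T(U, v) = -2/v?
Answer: 171216/5 ≈ 34243.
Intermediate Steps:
S(P, x) = -2 + P
l = -171216/5 (l = ((-2 - 2/5)*(-87))*(-164) = ((-2 - 2*⅕)*(-87))*(-164) = ((-2 - ⅖)*(-87))*(-164) = -12/5*(-87)*(-164) = (1044/5)*(-164) = -171216/5 ≈ -34243.)
-l = -1*(-171216/5) = 171216/5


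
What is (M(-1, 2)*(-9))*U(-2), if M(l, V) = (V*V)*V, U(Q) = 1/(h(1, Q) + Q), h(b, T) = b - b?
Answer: 36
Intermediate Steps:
h(b, T) = 0
U(Q) = 1/Q (U(Q) = 1/(0 + Q) = 1/Q)
M(l, V) = V**3 (M(l, V) = V**2*V = V**3)
(M(-1, 2)*(-9))*U(-2) = (2**3*(-9))/(-2) = (8*(-9))*(-1/2) = -72*(-1/2) = 36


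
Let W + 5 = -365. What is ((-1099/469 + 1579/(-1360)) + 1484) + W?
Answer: 101188367/91120 ≈ 1110.5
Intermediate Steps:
W = -370 (W = -5 - 365 = -370)
((-1099/469 + 1579/(-1360)) + 1484) + W = ((-1099/469 + 1579/(-1360)) + 1484) - 370 = ((-1099*1/469 + 1579*(-1/1360)) + 1484) - 370 = ((-157/67 - 1579/1360) + 1484) - 370 = (-319313/91120 + 1484) - 370 = 134902767/91120 - 370 = 101188367/91120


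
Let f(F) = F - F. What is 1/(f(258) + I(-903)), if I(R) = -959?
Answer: -1/959 ≈ -0.0010428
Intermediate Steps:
f(F) = 0
1/(f(258) + I(-903)) = 1/(0 - 959) = 1/(-959) = -1/959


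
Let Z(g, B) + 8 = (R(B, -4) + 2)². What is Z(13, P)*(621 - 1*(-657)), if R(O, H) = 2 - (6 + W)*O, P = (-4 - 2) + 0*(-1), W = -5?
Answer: 117576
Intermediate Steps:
P = -6 (P = -6 + 0 = -6)
R(O, H) = 2 - O (R(O, H) = 2 - (6 - 5)*O = 2 - O)
Z(g, B) = -8 + (4 - B)² (Z(g, B) = -8 + ((2 - B) + 2)² = -8 + (4 - B)²)
Z(13, P)*(621 - 1*(-657)) = (-8 + (-4 - 6)²)*(621 - 1*(-657)) = (-8 + (-10)²)*(621 + 657) = (-8 + 100)*1278 = 92*1278 = 117576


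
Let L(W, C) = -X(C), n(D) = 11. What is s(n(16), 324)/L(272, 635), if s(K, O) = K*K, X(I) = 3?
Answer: -121/3 ≈ -40.333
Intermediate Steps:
L(W, C) = -3 (L(W, C) = -1*3 = -3)
s(K, O) = K**2
s(n(16), 324)/L(272, 635) = 11**2/(-3) = 121*(-1/3) = -121/3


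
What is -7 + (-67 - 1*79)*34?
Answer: -4971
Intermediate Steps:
-7 + (-67 - 1*79)*34 = -7 + (-67 - 79)*34 = -7 - 146*34 = -7 - 4964 = -4971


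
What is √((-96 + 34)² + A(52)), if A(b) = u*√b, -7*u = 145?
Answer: √(188356 - 2030*√13)/7 ≈ 60.783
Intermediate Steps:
u = -145/7 (u = -⅐*145 = -145/7 ≈ -20.714)
A(b) = -145*√b/7
√((-96 + 34)² + A(52)) = √((-96 + 34)² - 290*√13/7) = √((-62)² - 290*√13/7) = √(3844 - 290*√13/7)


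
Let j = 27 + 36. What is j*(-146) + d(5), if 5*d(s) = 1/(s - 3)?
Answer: -91979/10 ≈ -9197.9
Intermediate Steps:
d(s) = 1/(5*(-3 + s)) (d(s) = 1/(5*(s - 3)) = 1/(5*(-3 + s)))
j = 63
j*(-146) + d(5) = 63*(-146) + 1/(5*(-3 + 5)) = -9198 + (1/5)/2 = -9198 + (1/5)*(1/2) = -9198 + 1/10 = -91979/10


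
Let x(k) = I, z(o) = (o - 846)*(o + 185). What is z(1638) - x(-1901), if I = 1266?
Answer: 1442550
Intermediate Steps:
z(o) = (-846 + o)*(185 + o)
x(k) = 1266
z(1638) - x(-1901) = (-156510 + 1638**2 - 661*1638) - 1*1266 = (-156510 + 2683044 - 1082718) - 1266 = 1443816 - 1266 = 1442550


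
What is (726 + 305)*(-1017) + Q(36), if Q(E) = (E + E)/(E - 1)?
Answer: -36698373/35 ≈ -1.0485e+6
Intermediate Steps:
Q(E) = 2*E/(-1 + E) (Q(E) = (2*E)/(-1 + E) = 2*E/(-1 + E))
(726 + 305)*(-1017) + Q(36) = (726 + 305)*(-1017) + 2*36/(-1 + 36) = 1031*(-1017) + 2*36/35 = -1048527 + 2*36*(1/35) = -1048527 + 72/35 = -36698373/35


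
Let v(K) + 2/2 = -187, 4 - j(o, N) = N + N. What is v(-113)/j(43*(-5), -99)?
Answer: -94/101 ≈ -0.93069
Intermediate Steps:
j(o, N) = 4 - 2*N (j(o, N) = 4 - (N + N) = 4 - 2*N)
v(K) = -188 (v(K) = -1 - 187 = -188)
v(-113)/j(43*(-5), -99) = -188/(4 - 2*(-99)) = -188/(4 + 198) = -188/202 = -188*1/202 = -94/101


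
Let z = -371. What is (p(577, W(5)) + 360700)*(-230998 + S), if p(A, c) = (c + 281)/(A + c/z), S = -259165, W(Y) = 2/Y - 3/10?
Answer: -378474630955932503/2140669 ≈ -1.7680e+11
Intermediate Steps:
W(Y) = -3/10 + 2/Y (W(Y) = 2/Y - 3*⅒ = 2/Y - 3/10 = -3/10 + 2/Y)
p(A, c) = (281 + c)/(A - c/371) (p(A, c) = (c + 281)/(A + c/(-371)) = (281 + c)/(A + c*(-1/371)) = (281 + c)/(A - c/371))
(p(577, W(5)) + 360700)*(-230998 + S) = (371*(-281 - (-3/10 + 2/5))/((-3/10 + 2/5) - 371*577) + 360700)*(-230998 - 259165) = (371*(-281 - (-3/10 + 2*(⅕)))/((-3/10 + 2*(⅕)) - 214067) + 360700)*(-490163) = (371*(-281 - (-3/10 + ⅖))/((-3/10 + ⅖) - 214067) + 360700)*(-490163) = (371*(-281 - 1*⅒)/(⅒ - 214067) + 360700)*(-490163) = (371*(-281 - ⅒)/(-2140669/10) + 360700)*(-490163) = (371*(-10/2140669)*(-2811/10) + 360700)*(-490163) = (1042881/2140669 + 360700)*(-490163) = (772140351181/2140669)*(-490163) = -378474630955932503/2140669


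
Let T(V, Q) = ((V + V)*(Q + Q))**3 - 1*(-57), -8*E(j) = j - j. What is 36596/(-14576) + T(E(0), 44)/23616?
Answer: -17987923/7171392 ≈ -2.5083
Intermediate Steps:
E(j) = 0 (E(j) = -(j - j)/8 = -1/8*0 = 0)
T(V, Q) = 57 + 64*Q**3*V**3 (T(V, Q) = ((2*V)*(2*Q))**3 + 57 = (4*Q*V)**3 + 57 = 64*Q**3*V**3 + 57 = 57 + 64*Q**3*V**3)
36596/(-14576) + T(E(0), 44)/23616 = 36596/(-14576) + (57 + 64*44**3*0**3)/23616 = 36596*(-1/14576) + (57 + 64*85184*0)*(1/23616) = -9149/3644 + (57 + 0)*(1/23616) = -9149/3644 + 57*(1/23616) = -9149/3644 + 19/7872 = -17987923/7171392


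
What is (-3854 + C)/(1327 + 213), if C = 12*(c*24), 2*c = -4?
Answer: -443/154 ≈ -2.8766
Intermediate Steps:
c = -2 (c = (½)*(-4) = -2)
C = -576 (C = 12*(-2*24) = 12*(-48) = -576)
(-3854 + C)/(1327 + 213) = (-3854 - 576)/(1327 + 213) = -4430/1540 = -4430*1/1540 = -443/154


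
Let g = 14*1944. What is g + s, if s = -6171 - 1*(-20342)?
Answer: 41387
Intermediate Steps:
s = 14171 (s = -6171 + 20342 = 14171)
g = 27216
g + s = 27216 + 14171 = 41387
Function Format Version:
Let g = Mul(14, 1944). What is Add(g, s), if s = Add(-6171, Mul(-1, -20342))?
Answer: 41387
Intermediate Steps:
s = 14171 (s = Add(-6171, 20342) = 14171)
g = 27216
Add(g, s) = Add(27216, 14171) = 41387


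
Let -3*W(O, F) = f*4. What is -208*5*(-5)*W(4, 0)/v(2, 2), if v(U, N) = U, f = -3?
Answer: 10400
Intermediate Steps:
W(O, F) = 4 (W(O, F) = -(-1)*4 = -⅓*(-12) = 4)
-208*5*(-5)*W(4, 0)/v(2, 2) = -208*5*(-5)*4/2 = -(-5200)*4*(½) = -(-5200)*2 = -208*(-50) = 10400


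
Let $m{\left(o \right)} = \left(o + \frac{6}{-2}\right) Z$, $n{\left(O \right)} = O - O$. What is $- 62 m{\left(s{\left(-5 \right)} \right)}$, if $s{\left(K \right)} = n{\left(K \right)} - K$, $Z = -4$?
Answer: $496$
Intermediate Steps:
$n{\left(O \right)} = 0$
$s{\left(K \right)} = - K$ ($s{\left(K \right)} = 0 - K = - K$)
$m{\left(o \right)} = 12 - 4 o$ ($m{\left(o \right)} = \left(o + \frac{6}{-2}\right) \left(-4\right) = \left(o + 6 \left(- \frac{1}{2}\right)\right) \left(-4\right) = \left(o - 3\right) \left(-4\right) = \left(-3 + o\right) \left(-4\right) = 12 - 4 o$)
$- 62 m{\left(s{\left(-5 \right)} \right)} = - 62 \left(12 - 4 \left(\left(-1\right) \left(-5\right)\right)\right) = - 62 \left(12 - 20\right) = \left(-62\right) \left(-8\right) = 496$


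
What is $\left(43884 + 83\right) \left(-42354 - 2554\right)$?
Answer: $-1974470036$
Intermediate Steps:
$\left(43884 + 83\right) \left(-42354 - 2554\right) = 43967 \left(-44908\right) = -1974470036$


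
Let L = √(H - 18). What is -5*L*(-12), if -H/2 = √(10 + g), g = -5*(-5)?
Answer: 60*√(-18 - 2*√35) ≈ 327.71*I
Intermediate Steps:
g = 25
H = -2*√35 (H = -2*√(10 + 25) = -2*√35 ≈ -11.832)
L = √(-18 - 2*√35) (L = √(-2*√35 - 18) = √(-18 - 2*√35) ≈ 5.4619*I)
-5*L*(-12) = -5*√(-18 - 2*√35)*(-12) = 60*√(-18 - 2*√35)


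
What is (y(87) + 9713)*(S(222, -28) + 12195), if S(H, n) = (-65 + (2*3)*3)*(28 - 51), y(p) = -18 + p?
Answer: 129865832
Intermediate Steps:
S(H, n) = 1081 (S(H, n) = (-65 + 6*3)*(-23) = (-65 + 18)*(-23) = -47*(-23) = 1081)
(y(87) + 9713)*(S(222, -28) + 12195) = ((-18 + 87) + 9713)*(1081 + 12195) = (69 + 9713)*13276 = 9782*13276 = 129865832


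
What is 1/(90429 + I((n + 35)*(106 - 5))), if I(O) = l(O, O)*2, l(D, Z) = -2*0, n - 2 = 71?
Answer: 1/90429 ≈ 1.1058e-5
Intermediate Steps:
n = 73 (n = 2 + 71 = 73)
l(D, Z) = 0
I(O) = 0 (I(O) = 0*2 = 0)
1/(90429 + I((n + 35)*(106 - 5))) = 1/(90429 + 0) = 1/90429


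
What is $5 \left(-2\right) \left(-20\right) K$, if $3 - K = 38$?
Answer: $-7000$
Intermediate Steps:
$K = -35$ ($K = 3 - 38 = -35$)
$5 \left(-2\right) \left(-20\right) K = 5 \left(-2\right) \left(-20\right) \left(-35\right) = \left(-10\right) \left(-20\right) \left(-35\right) = 200 \left(-35\right) = -7000$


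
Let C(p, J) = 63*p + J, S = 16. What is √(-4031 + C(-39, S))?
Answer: 2*I*√1618 ≈ 80.449*I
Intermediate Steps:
C(p, J) = J + 63*p
√(-4031 + C(-39, S)) = √(-4031 + (16 + 63*(-39))) = √(-4031 + (16 - 2457)) = √(-4031 - 2441) = √(-6472) = 2*I*√1618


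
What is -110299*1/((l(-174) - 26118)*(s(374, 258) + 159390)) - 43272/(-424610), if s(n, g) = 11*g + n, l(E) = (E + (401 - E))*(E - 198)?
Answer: 24668144244883/242048969394276 ≈ 0.10191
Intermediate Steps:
l(E) = -79398 + 401*E (l(E) = 401*(-198 + E) = -79398 + 401*E)
s(n, g) = n + 11*g
-110299*1/((l(-174) - 26118)*(s(374, 258) + 159390)) - 43272/(-424610) = -110299*1/(((-79398 + 401*(-174)) - 26118)*((374 + 11*258) + 159390)) - 43272/(-424610) = -110299*1/(((-79398 - 69774) - 26118)*((374 + 2838) + 159390)) - 43272*(-1/424610) = -110299*1/((-149172 - 26118)*(3212 + 159390)) + 21636/212305 = -110299/(162602*(-175290)) + 21636/212305 = -110299/(-28502504580) + 21636/212305 = -110299*(-1/28502504580) + 21636/212305 = 110299/28502504580 + 21636/212305 = 24668144244883/242048969394276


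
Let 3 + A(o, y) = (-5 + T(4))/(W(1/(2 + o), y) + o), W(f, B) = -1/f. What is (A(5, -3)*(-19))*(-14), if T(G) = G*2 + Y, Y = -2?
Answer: -931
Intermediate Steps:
T(G) = -2 + 2*G (T(G) = G*2 - 2 = 2*G - 2 = -2 + 2*G)
A(o, y) = -7/2 (A(o, y) = -3 + (-5 + (-2 + 2*4))/(-1/(1/(2 + o)) + o) = -3 + (-5 + (-2 + 8))/(-(2 + o) + o) = -3 + (-5 + 6)/((-2 - o) + o) = -3 + 1/(-2) = -3 + 1*(-½) = -3 - ½ = -7/2)
(A(5, -3)*(-19))*(-14) = -7/2*(-19)*(-14) = (133/2)*(-14) = -931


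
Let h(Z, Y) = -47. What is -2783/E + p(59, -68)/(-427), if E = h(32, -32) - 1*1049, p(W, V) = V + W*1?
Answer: 1198205/467992 ≈ 2.5603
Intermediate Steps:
p(W, V) = V + W
E = -1096 (E = -47 - 1*1049 = -47 - 1049 = -1096)
-2783/E + p(59, -68)/(-427) = -2783/(-1096) + (-68 + 59)/(-427) = -2783*(-1/1096) - 9*(-1/427) = 2783/1096 + 9/427 = 1198205/467992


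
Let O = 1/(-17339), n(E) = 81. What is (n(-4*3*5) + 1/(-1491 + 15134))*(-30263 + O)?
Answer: -579870901923272/236555977 ≈ -2.4513e+6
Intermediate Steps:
O = -1/17339 ≈ -5.7673e-5
(n(-4*3*5) + 1/(-1491 + 15134))*(-30263 + O) = (81 + 1/(-1491 + 15134))*(-30263 - 1/17339) = (81 + 1/13643)*(-524730158/17339) = (1105084/13643)*(-524730158/17339) = -579870901923272/236555977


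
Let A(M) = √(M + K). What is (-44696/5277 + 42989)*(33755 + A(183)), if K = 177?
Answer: 7655912715035/5277 + 453616514*√10/1759 ≈ 1.4516e+9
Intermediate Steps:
A(M) = √(177 + M) (A(M) = √(M + 177) = √(177 + M))
(-44696/5277 + 42989)*(33755 + A(183)) = (-44696/5277 + 42989)*(33755 + √(177 + 183)) = (-44696*1/5277 + 42989)*(33755 + √360) = (-44696/5277 + 42989)*(33755 + 6*√10) = 226808257*(33755 + 6*√10)/5277 = 7655912715035/5277 + 453616514*√10/1759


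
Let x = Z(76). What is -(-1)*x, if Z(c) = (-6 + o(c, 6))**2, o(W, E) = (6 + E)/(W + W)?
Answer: 50625/1444 ≈ 35.059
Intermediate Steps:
o(W, E) = (6 + E)/(2*W) (o(W, E) = (6 + E)/((2*W)) = (6 + E)*(1/(2*W)) = (6 + E)/(2*W))
Z(c) = (-6 + 6/c)**2 (Z(c) = (-6 + (6 + 6)/(2*c))**2 = (-6 + (1/2)*12/c)**2 = (-6 + 6/c)**2)
x = 50625/1444 (x = 36*(-1 + 76)**2/76**2 = 36*(1/5776)*75**2 = 36*(1/5776)*5625 = 50625/1444 ≈ 35.059)
-(-1)*x = -(-1)*50625/1444 = -1*(-50625/1444) = 50625/1444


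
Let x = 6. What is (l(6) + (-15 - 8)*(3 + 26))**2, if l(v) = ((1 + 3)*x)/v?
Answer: 439569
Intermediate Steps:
l(v) = 24/v (l(v) = ((1 + 3)*6)/v = (4*6)/v = 24/v)
(l(6) + (-15 - 8)*(3 + 26))**2 = (24/6 + (-15 - 8)*(3 + 26))**2 = (24*(1/6) - 23*29)**2 = (4 - 667)**2 = (-663)**2 = 439569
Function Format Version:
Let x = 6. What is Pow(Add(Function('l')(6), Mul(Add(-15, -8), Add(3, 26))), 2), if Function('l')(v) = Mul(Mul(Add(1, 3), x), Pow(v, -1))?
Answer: 439569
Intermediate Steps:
Function('l')(v) = Mul(24, Pow(v, -1)) (Function('l')(v) = Mul(Mul(Add(1, 3), 6), Pow(v, -1)) = Mul(Mul(4, 6), Pow(v, -1)) = Mul(24, Pow(v, -1)))
Pow(Add(Function('l')(6), Mul(Add(-15, -8), Add(3, 26))), 2) = Pow(Add(Mul(24, Pow(6, -1)), Mul(Add(-15, -8), Add(3, 26))), 2) = Pow(Add(Mul(24, Rational(1, 6)), Mul(-23, 29)), 2) = Pow(Add(4, -667), 2) = Pow(-663, 2) = 439569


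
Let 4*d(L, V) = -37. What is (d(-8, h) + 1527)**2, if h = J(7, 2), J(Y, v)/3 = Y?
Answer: 36857041/16 ≈ 2.3036e+6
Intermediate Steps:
J(Y, v) = 3*Y
h = 21 (h = 3*7 = 21)
d(L, V) = -37/4 (d(L, V) = (1/4)*(-37) = -37/4)
(d(-8, h) + 1527)**2 = (-37/4 + 1527)**2 = (6071/4)**2 = 36857041/16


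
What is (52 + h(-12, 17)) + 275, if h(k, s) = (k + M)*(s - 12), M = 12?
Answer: 327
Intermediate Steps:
h(k, s) = (-12 + s)*(12 + k) (h(k, s) = (k + 12)*(s - 12) = (12 + k)*(-12 + s) = (-12 + s)*(12 + k))
(52 + h(-12, 17)) + 275 = (52 + (-144 - 12*(-12) + 12*17 - 12*17)) + 275 = (52 + (-144 + 144 + 204 - 204)) + 275 = (52 + 0) + 275 = 52 + 275 = 327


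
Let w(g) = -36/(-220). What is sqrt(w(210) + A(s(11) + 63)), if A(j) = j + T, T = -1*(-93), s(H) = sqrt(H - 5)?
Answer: sqrt(472395 + 3025*sqrt(6))/55 ≈ 12.594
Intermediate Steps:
s(H) = sqrt(-5 + H)
w(g) = 9/55 (w(g) = -36*(-1/220) = 9/55)
T = 93
A(j) = 93 + j (A(j) = j + 93 = 93 + j)
sqrt(w(210) + A(s(11) + 63)) = sqrt(9/55 + (93 + (sqrt(-5 + 11) + 63))) = sqrt(9/55 + (93 + (sqrt(6) + 63))) = sqrt(9/55 + (93 + (63 + sqrt(6)))) = sqrt(9/55 + (156 + sqrt(6))) = sqrt(8589/55 + sqrt(6))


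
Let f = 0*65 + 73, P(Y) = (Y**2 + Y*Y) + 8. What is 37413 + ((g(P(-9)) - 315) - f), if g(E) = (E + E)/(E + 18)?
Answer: 1740260/47 ≈ 37027.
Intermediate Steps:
P(Y) = 8 + 2*Y**2 (P(Y) = (Y**2 + Y**2) + 8 = 2*Y**2 + 8 = 8 + 2*Y**2)
f = 73 (f = 0 + 73 = 73)
g(E) = 2*E/(18 + E) (g(E) = (2*E)/(18 + E) = 2*E/(18 + E))
37413 + ((g(P(-9)) - 315) - f) = 37413 + ((2*(8 + 2*(-9)**2)/(18 + (8 + 2*(-9)**2)) - 315) - 1*73) = 37413 + ((2*(8 + 2*81)/(18 + (8 + 2*81)) - 315) - 73) = 37413 + ((2*(8 + 162)/(18 + (8 + 162)) - 315) - 73) = 37413 + ((2*170/(18 + 170) - 315) - 73) = 37413 + ((2*170/188 - 315) - 73) = 37413 + ((2*170*(1/188) - 315) - 73) = 37413 + ((85/47 - 315) - 73) = 37413 + (-14720/47 - 73) = 37413 - 18151/47 = 1740260/47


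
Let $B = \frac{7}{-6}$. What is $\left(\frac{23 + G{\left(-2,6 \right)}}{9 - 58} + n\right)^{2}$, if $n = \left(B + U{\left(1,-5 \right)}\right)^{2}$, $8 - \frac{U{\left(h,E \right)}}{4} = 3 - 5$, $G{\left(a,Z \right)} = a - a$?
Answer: $\frac{7072052004889}{3111696} \approx 2.2727 \cdot 10^{6}$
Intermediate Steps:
$G{\left(a,Z \right)} = 0$
$U{\left(h,E \right)} = 40$ ($U{\left(h,E \right)} = 32 - 4 \left(3 - 5\right) = 32 - -8 = 32 + 8 = 40$)
$B = - \frac{7}{6}$ ($B = 7 \left(- \frac{1}{6}\right) = - \frac{7}{6} \approx -1.1667$)
$n = \frac{54289}{36}$ ($n = \left(- \frac{7}{6} + 40\right)^{2} = \left(\frac{233}{6}\right)^{2} = \frac{54289}{36} \approx 1508.0$)
$\left(\frac{23 + G{\left(-2,6 \right)}}{9 - 58} + n\right)^{2} = \left(\frac{23 + 0}{9 - 58} + \frac{54289}{36}\right)^{2} = \left(\frac{23}{-49} + \frac{54289}{36}\right)^{2} = \left(23 \left(- \frac{1}{49}\right) + \frac{54289}{36}\right)^{2} = \left(- \frac{23}{49} + \frac{54289}{36}\right)^{2} = \left(\frac{2659333}{1764}\right)^{2} = \frac{7072052004889}{3111696}$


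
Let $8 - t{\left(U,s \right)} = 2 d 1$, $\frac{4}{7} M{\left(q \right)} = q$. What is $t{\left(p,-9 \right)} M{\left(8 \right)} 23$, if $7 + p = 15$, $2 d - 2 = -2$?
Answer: $2576$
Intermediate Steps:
$d = 0$ ($d = 1 + \frac{1}{2} \left(-2\right) = 1 - 1 = 0$)
$p = 8$ ($p = -7 + 15 = 8$)
$M{\left(q \right)} = \frac{7 q}{4}$
$t{\left(U,s \right)} = 8$ ($t{\left(U,s \right)} = 8 - 2 \cdot 0 \cdot 1 = 8 - 0 \cdot 1 = 8 - 0 = 8 + 0 = 8$)
$t{\left(p,-9 \right)} M{\left(8 \right)} 23 = 8 \cdot \frac{7}{4} \cdot 8 \cdot 23 = 8 \cdot 14 \cdot 23 = 112 \cdot 23 = 2576$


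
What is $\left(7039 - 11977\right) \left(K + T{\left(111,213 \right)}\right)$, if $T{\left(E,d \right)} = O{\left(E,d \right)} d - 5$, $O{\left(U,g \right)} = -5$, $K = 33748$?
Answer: $-161363964$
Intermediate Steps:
$T{\left(E,d \right)} = -5 - 5 d$ ($T{\left(E,d \right)} = - 5 d - 5 = -5 - 5 d$)
$\left(7039 - 11977\right) \left(K + T{\left(111,213 \right)}\right) = \left(7039 - 11977\right) \left(33748 - 1070\right) = - 4938 \left(33748 - 1070\right) = \left(-4938\right) 32678 = -161363964$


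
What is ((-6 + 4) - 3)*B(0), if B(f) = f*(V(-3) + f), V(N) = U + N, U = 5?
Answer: 0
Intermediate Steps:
V(N) = 5 + N
B(f) = f*(2 + f) (B(f) = f*((5 - 3) + f) = f*(2 + f))
((-6 + 4) - 3)*B(0) = ((-6 + 4) - 3)*(0*(2 + 0)) = (-2 - 3)*(0*2) = -5*0 = 0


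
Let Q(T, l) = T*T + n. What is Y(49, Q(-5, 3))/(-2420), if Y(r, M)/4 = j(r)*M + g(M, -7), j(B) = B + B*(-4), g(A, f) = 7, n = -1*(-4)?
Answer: 4256/605 ≈ 7.0347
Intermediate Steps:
n = 4
Q(T, l) = 4 + T² (Q(T, l) = T*T + 4 = T² + 4 = 4 + T²)
j(B) = -3*B (j(B) = B - 4*B = -3*B)
Y(r, M) = 28 - 12*M*r (Y(r, M) = 4*((-3*r)*M + 7) = 4*(-3*M*r + 7) = 4*(7 - 3*M*r) = 28 - 12*M*r)
Y(49, Q(-5, 3))/(-2420) = (28 - 12*(4 + (-5)²)*49)/(-2420) = (28 - 12*(4 + 25)*49)*(-1/2420) = (28 - 12*29*49)*(-1/2420) = (28 - 17052)*(-1/2420) = -17024*(-1/2420) = 4256/605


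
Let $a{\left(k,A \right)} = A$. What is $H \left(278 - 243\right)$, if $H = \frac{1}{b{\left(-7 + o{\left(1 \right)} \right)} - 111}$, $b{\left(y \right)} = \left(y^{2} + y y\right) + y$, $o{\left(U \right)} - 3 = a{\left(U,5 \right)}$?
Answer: $- \frac{35}{108} \approx -0.32407$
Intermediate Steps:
$o{\left(U \right)} = 8$ ($o{\left(U \right)} = 3 + 5 = 8$)
$b{\left(y \right)} = y + 2 y^{2}$ ($b{\left(y \right)} = \left(y^{2} + y^{2}\right) + y = 2 y^{2} + y = y + 2 y^{2}$)
$H = - \frac{1}{108}$ ($H = \frac{1}{\left(-7 + 8\right) \left(1 + 2 \left(-7 + 8\right)\right) - 111} = \frac{1}{1 \left(1 + 2 \cdot 1\right) - 111} = \frac{1}{1 \left(1 + 2\right) - 111} = \frac{1}{1 \cdot 3 - 111} = \frac{1}{3 - 111} = \frac{1}{-108} = - \frac{1}{108} \approx -0.0092593$)
$H \left(278 - 243\right) = - \frac{278 - 243}{108} = \left(- \frac{1}{108}\right) 35 = - \frac{35}{108}$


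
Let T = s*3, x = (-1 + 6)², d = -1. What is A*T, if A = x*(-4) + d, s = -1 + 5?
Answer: -1212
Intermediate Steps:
x = 25 (x = 5² = 25)
s = 4
T = 12 (T = 4*3 = 12)
A = -101 (A = 25*(-4) - 1 = -100 - 1 = -101)
A*T = -101*12 = -1212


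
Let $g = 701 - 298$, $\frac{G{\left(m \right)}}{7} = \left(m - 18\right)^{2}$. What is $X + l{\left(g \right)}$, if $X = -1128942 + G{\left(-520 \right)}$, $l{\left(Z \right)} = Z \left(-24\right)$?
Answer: $887494$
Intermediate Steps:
$G{\left(m \right)} = 7 \left(-18 + m\right)^{2}$ ($G{\left(m \right)} = 7 \left(m - 18\right)^{2} = 7 \left(-18 + m\right)^{2}$)
$g = 403$ ($g = 701 - 298 = 403$)
$l{\left(Z \right)} = - 24 Z$
$X = 897166$ ($X = -1128942 + 7 \left(-18 - 520\right)^{2} = -1128942 + 7 \left(-538\right)^{2} = -1128942 + 7 \cdot 289444 = -1128942 + 2026108 = 897166$)
$X + l{\left(g \right)} = 897166 - 9672 = 887494$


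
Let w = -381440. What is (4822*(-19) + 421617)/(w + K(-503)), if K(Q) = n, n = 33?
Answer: -329999/381407 ≈ -0.86522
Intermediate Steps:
K(Q) = 33
(4822*(-19) + 421617)/(w + K(-503)) = (4822*(-19) + 421617)/(-381440 + 33) = (-91618 + 421617)/(-381407) = 329999*(-1/381407) = -329999/381407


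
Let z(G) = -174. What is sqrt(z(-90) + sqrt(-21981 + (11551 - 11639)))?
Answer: sqrt(-174 + I*sqrt(22069)) ≈ 5.234 + 14.191*I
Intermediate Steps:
sqrt(z(-90) + sqrt(-21981 + (11551 - 11639))) = sqrt(-174 + sqrt(-21981 + (11551 - 11639))) = sqrt(-174 + sqrt(-21981 - 88)) = sqrt(-174 + sqrt(-22069)) = sqrt(-174 + I*sqrt(22069))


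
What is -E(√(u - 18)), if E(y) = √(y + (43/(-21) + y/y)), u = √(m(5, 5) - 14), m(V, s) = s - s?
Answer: -√(-462 + 441*√(-18 + I*√14))/21 ≈ -1.3601 - 1.568*I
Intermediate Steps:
m(V, s) = 0
u = I*√14 (u = √(0 - 14) = √(-14) = I*√14 ≈ 3.7417*I)
E(y) = √(-22/21 + y) (E(y) = √(y + (43*(-1/21) + 1)) = √(y + (-43/21 + 1)) = √(y - 22/21) = √(-22/21 + y))
-E(√(u - 18)) = -√(-462 + 441*√(I*√14 - 18))/21 = -√(-462 + 441*√(-18 + I*√14))/21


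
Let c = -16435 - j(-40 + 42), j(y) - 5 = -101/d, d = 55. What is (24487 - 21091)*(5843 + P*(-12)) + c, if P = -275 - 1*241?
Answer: 2246993201/55 ≈ 4.0854e+7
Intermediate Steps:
P = -516 (P = -275 - 241 = -516)
j(y) = 174/55 (j(y) = 5 - 101/55 = 174/55)
c = -904099/55 (c = -16435 - 1*174/55 = -16435 - 174/55 = -904099/55 ≈ -16438.)
(24487 - 21091)*(5843 + P*(-12)) + c = (24487 - 21091)*(5843 - 516*(-12)) - 904099/55 = 3396*(5843 + 6192) - 904099/55 = 3396*12035 - 904099/55 = 40870860 - 904099/55 = 2246993201/55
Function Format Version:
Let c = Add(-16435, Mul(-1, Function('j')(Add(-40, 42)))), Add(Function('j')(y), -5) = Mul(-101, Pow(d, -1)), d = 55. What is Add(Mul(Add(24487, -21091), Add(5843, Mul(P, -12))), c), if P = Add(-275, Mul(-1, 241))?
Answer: Rational(2246993201, 55) ≈ 4.0854e+7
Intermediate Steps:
P = -516 (P = Add(-275, -241) = -516)
Function('j')(y) = Rational(174, 55) (Function('j')(y) = Add(5, Mul(-101, Pow(55, -1))) = Add(5, Mul(-101, Rational(1, 55))) = Add(5, Rational(-101, 55)) = Rational(174, 55))
c = Rational(-904099, 55) (c = Add(-16435, Mul(-1, Rational(174, 55))) = Add(-16435, Rational(-174, 55)) = Rational(-904099, 55) ≈ -16438.)
Add(Mul(Add(24487, -21091), Add(5843, Mul(P, -12))), c) = Add(Mul(Add(24487, -21091), Add(5843, Mul(-516, -12))), Rational(-904099, 55)) = Add(Mul(3396, Add(5843, 6192)), Rational(-904099, 55)) = Add(Mul(3396, 12035), Rational(-904099, 55)) = Add(40870860, Rational(-904099, 55)) = Rational(2246993201, 55)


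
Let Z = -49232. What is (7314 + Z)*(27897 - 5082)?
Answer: -956359170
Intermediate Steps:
(7314 + Z)*(27897 - 5082) = (7314 - 49232)*(27897 - 5082) = -41918*22815 = -956359170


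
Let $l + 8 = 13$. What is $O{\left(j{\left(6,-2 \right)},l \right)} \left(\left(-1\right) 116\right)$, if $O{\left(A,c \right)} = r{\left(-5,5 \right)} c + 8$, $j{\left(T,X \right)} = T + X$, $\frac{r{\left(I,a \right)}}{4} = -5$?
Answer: $10672$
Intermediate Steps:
$r{\left(I,a \right)} = -20$ ($r{\left(I,a \right)} = 4 \left(-5\right) = -20$)
$l = 5$ ($l = -8 + 13 = 5$)
$O{\left(A,c \right)} = 8 - 20 c$ ($O{\left(A,c \right)} = - 20 c + 8 = 8 - 20 c$)
$O{\left(j{\left(6,-2 \right)},l \right)} \left(\left(-1\right) 116\right) = \left(8 - 100\right) \left(\left(-1\right) 116\right) = \left(8 - 100\right) \left(-116\right) = \left(-92\right) \left(-116\right) = 10672$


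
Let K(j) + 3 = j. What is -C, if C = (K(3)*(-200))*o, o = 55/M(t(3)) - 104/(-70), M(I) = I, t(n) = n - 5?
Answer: 0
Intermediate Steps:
t(n) = -5 + n
K(j) = -3 + j
o = -1821/70 (o = 55/(-5 + 3) - 104/(-70) = 55/(-2) - 104*(-1/70) = 55*(-1/2) + 52/35 = -55/2 + 52/35 = -1821/70 ≈ -26.014)
C = 0 (C = ((-3 + 3)*(-200))*(-1821/70) = (0*(-200))*(-1821/70) = 0*(-1821/70) = 0)
-C = -1*0 = 0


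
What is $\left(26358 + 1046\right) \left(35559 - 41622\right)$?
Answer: $-166150452$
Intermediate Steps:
$\left(26358 + 1046\right) \left(35559 - 41622\right) = 27404 \left(-6063\right) = -166150452$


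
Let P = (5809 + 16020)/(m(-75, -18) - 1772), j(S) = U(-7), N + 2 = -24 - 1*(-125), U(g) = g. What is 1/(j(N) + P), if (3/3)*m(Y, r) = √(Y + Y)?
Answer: -20220642/390635213 + 109145*I*√6/1171905639 ≈ -0.051763 + 0.00022813*I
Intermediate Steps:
N = 99 (N = -2 + (-24 - 1*(-125)) = -2 + (-24 + 125) = -2 + 101 = 99)
j(S) = -7
m(Y, r) = √2*√Y (m(Y, r) = √(Y + Y) = √(2*Y) = √2*√Y)
P = 21829/(-1772 + 5*I*√6) (P = (5809 + 16020)/(√2*√(-75) - 1772) = 21829/(√2*(5*I*√3) - 1772) = 21829/(5*I*√6 - 1772) = 21829/(-1772 + 5*I*√6) ≈ -12.318 - 0.08514*I)
1/(j(N) + P) = 1/(-7 + (-19340494/1570067 - 109145*I*√6/3140134)) = 1/(-30330963/1570067 - 109145*I*√6/3140134)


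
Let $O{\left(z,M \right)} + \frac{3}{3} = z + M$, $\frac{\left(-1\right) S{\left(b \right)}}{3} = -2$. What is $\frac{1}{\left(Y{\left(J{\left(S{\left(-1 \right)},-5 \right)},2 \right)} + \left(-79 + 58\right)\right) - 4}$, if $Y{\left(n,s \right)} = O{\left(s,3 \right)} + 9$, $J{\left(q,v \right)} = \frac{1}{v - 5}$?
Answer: $- \frac{1}{12} \approx -0.083333$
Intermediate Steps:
$S{\left(b \right)} = 6$ ($S{\left(b \right)} = \left(-3\right) \left(-2\right) = 6$)
$O{\left(z,M \right)} = -1 + M + z$ ($O{\left(z,M \right)} = -1 + \left(z + M\right) = -1 + \left(M + z\right) = -1 + M + z$)
$J{\left(q,v \right)} = \frac{1}{-5 + v}$
$Y{\left(n,s \right)} = 11 + s$ ($Y{\left(n,s \right)} = \left(-1 + 3 + s\right) + 9 = \left(2 + s\right) + 9 = 11 + s$)
$\frac{1}{\left(Y{\left(J{\left(S{\left(-1 \right)},-5 \right)},2 \right)} + \left(-79 + 58\right)\right) - 4} = \frac{1}{\left(\left(11 + 2\right) + \left(-79 + 58\right)\right) - 4} = \frac{1}{\left(13 - 21\right) - 4} = \frac{1}{-8 - 4} = \frac{1}{-12} = - \frac{1}{12}$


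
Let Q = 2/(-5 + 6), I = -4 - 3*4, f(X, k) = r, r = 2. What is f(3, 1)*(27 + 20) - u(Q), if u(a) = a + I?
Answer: 108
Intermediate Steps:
f(X, k) = 2
I = -16 (I = -4 - 12 = -16)
Q = 2 (Q = 2/1 = 1*2 = 2)
u(a) = -16 + a (u(a) = a - 16 = -16 + a)
f(3, 1)*(27 + 20) - u(Q) = 2*(27 + 20) - (-16 + 2) = 2*47 - 1*(-14) = 94 + 14 = 108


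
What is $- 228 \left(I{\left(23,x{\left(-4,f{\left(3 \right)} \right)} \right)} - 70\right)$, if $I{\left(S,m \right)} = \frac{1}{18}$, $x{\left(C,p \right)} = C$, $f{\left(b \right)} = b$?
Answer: $\frac{47842}{3} \approx 15947.0$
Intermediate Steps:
$I{\left(S,m \right)} = \frac{1}{18}$
$- 228 \left(I{\left(23,x{\left(-4,f{\left(3 \right)} \right)} \right)} - 70\right) = - 228 \left(\frac{1}{18} - 70\right) = \left(-228\right) \left(- \frac{1259}{18}\right) = \frac{47842}{3}$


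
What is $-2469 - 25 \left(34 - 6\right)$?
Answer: $-3169$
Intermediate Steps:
$-2469 - 25 \left(34 - 6\right) = -2469 - 700 = -3169$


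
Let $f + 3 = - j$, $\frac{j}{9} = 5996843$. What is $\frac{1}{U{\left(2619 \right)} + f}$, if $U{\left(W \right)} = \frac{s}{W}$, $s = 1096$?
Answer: $- \frac{2619}{141351593114} \approx -1.8528 \cdot 10^{-8}$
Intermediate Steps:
$j = 53971587$ ($j = 9 \cdot 5996843 = 53971587$)
$U{\left(W \right)} = \frac{1096}{W}$
$f = -53971590$ ($f = -3 - 53971587 = -53971590$)
$\frac{1}{U{\left(2619 \right)} + f} = \frac{1}{\frac{1096}{2619} - 53971590} = \frac{1}{- \frac{141351593114}{2619}} = - \frac{2619}{141351593114}$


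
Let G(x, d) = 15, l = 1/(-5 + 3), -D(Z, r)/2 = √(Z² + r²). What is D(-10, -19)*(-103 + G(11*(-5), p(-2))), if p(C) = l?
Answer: 176*√461 ≈ 3778.9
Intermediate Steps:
D(Z, r) = -2*√(Z² + r²)
l = -½ (l = 1/(-2) = -½ ≈ -0.50000)
p(C) = -½
D(-10, -19)*(-103 + G(11*(-5), p(-2))) = (-2*√((-10)² + (-19)²))*(-103 + 15) = -2*√(100 + 361)*(-88) = -2*√461*(-88) = 176*√461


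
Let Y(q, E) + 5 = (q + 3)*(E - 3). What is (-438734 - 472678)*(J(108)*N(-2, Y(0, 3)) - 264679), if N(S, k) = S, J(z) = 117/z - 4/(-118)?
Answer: 14232785542614/59 ≈ 2.4123e+11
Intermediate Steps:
Y(q, E) = -5 + (-3 + E)*(3 + q) (Y(q, E) = -5 + (q + 3)*(E - 3) = -5 + (3 + q)*(-3 + E) = -5 + (-3 + E)*(3 + q))
J(z) = 2/59 + 117/z (J(z) = 117/z - 4*(-1/118) = 117/z + 2/59 = 2/59 + 117/z)
(-438734 - 472678)*(J(108)*N(-2, Y(0, 3)) - 264679) = (-438734 - 472678)*((2/59 + 117/108)*(-2) - 264679) = -911412*((2/59 + 117*(1/108))*(-2) - 264679) = -911412*((2/59 + 13/12)*(-2) - 264679) = -911412*((791/708)*(-2) - 264679) = -911412*(-791/354 - 264679) = -911412*(-93697157/354) = 14232785542614/59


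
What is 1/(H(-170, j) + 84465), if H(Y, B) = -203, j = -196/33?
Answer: 1/84262 ≈ 1.1868e-5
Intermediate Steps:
j = -196/33 (j = -196*1/33 = -196/33 ≈ -5.9394)
1/(H(-170, j) + 84465) = 1/(-203 + 84465) = 1/84262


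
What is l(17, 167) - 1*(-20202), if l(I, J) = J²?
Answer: 48091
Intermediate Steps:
l(17, 167) - 1*(-20202) = 167² - 1*(-20202) = 27889 + 20202 = 48091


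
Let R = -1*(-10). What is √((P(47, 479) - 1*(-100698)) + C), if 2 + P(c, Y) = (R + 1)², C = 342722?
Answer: √443539 ≈ 665.99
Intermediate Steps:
R = 10
P(c, Y) = 119 (P(c, Y) = -2 + (10 + 1)² = -2 + 11² = -2 + 121 = 119)
√((P(47, 479) - 1*(-100698)) + C) = √((119 - 1*(-100698)) + 342722) = √((119 + 100698) + 342722) = √(100817 + 342722) = √443539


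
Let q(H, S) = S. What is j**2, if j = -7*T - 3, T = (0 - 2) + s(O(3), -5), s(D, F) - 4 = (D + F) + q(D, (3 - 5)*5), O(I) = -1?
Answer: 9025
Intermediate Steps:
s(D, F) = -6 + D + F (s(D, F) = 4 + ((D + F) + (3 - 5)*5) = 4 + ((D + F) - 2*5) = 4 + ((D + F) - 10) = 4 + (-10 + D + F) = -6 + D + F)
T = -14 (T = (0 - 2) + (-6 - 1 - 5) = -2 - 12 = -14)
j = 95 (j = -7*(-14) - 3 = 98 - 3 = 95)
j**2 = 95**2 = 9025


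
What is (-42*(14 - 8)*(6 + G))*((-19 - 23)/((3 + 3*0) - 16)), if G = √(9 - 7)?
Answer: -63504/13 - 10584*√2/13 ≈ -6036.3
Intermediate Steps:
G = √2 ≈ 1.4142
(-42*(14 - 8)*(6 + G))*((-19 - 23)/((3 + 3*0) - 16)) = (-42*(14 - 8)*(6 + √2))*((-19 - 23)/((3 + 3*0) - 16)) = (-252*(6 + √2))*(-42/((3 + 0) - 16)) = (-42*(36 + 6*√2))*(-42/(3 - 16)) = (-1512 - 252*√2)*(-42/(-13)) = (-1512 - 252*√2)*(-42*(-1/13)) = (-1512 - 252*√2)*(42/13) = -63504/13 - 10584*√2/13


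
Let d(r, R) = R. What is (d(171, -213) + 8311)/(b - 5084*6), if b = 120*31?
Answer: -4049/13392 ≈ -0.30234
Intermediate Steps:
b = 3720
(d(171, -213) + 8311)/(b - 5084*6) = (-213 + 8311)/(3720 - 5084*6) = 8098/(3720 - 30504) = 8098/(-26784) = 8098*(-1/26784) = -4049/13392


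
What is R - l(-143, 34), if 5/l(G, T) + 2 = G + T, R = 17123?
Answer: 1900658/111 ≈ 17123.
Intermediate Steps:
l(G, T) = 5/(-2 + G + T) (l(G, T) = 5/(-2 + (G + T)) = 5/(-2 + G + T))
R - l(-143, 34) = 17123 - 5/(-2 - 143 + 34) = 17123 - 5/(-111) = 17123 - 5*(-1)/111 = 17123 - 1*(-5/111) = 17123 + 5/111 = 1900658/111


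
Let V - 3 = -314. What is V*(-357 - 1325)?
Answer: 523102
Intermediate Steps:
V = -311 (V = 3 - 314 = -311)
V*(-357 - 1325) = -311*(-357 - 1325) = -311*(-1682) = 523102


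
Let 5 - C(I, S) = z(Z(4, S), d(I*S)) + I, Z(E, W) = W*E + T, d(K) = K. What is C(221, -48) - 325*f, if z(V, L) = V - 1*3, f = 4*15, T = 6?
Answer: -19527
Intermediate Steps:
Z(E, W) = 6 + E*W (Z(E, W) = W*E + 6 = E*W + 6 = 6 + E*W)
f = 60
z(V, L) = -3 + V (z(V, L) = V - 3 = -3 + V)
C(I, S) = 2 - I - 4*S (C(I, S) = 5 - ((-3 + (6 + 4*S)) + I) = 5 - ((3 + 4*S) + I) = 5 - (3 + I + 4*S) = 5 + (-3 - I - 4*S) = 2 - I - 4*S)
C(221, -48) - 325*f = (2 - 1*221 - 4*(-48)) - 325*60 = (2 - 221 + 192) - 1*19500 = -27 - 19500 = -19527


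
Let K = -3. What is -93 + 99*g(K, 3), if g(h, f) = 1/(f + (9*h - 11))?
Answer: -3354/35 ≈ -95.829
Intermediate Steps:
g(h, f) = 1/(-11 + f + 9*h) (g(h, f) = 1/(f + (-11 + 9*h)) = 1/(-11 + f + 9*h))
-93 + 99*g(K, 3) = -93 + 99/(-11 + 3 + 9*(-3)) = -93 + 99/(-11 + 3 - 27) = -93 + 99/(-35) = -93 + 99*(-1/35) = -93 - 99/35 = -3354/35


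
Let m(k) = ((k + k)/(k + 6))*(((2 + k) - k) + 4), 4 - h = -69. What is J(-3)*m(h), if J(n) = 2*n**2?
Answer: 15768/79 ≈ 199.59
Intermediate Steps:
h = 73 (h = 4 - 1*(-69) = 4 + 69 = 73)
m(k) = 12*k/(6 + k) (m(k) = ((2*k)/(6 + k))*(2 + 4) = (2*k/(6 + k))*6 = 12*k/(6 + k))
J(-3)*m(h) = (2*(-3)**2)*(12*73/(6 + 73)) = (2*9)*(12*73/79) = 18*(12*73*(1/79)) = 18*(876/79) = 15768/79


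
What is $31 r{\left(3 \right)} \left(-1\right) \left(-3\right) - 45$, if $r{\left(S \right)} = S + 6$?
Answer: $792$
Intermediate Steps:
$r{\left(S \right)} = 6 + S$
$31 r{\left(3 \right)} \left(-1\right) \left(-3\right) - 45 = 31 \left(6 + 3\right) \left(-1\right) \left(-3\right) - 45 = 31 \cdot 9 \left(-1\right) \left(-3\right) - 45 = 31 \left(\left(-9\right) \left(-3\right)\right) - 45 = 31 \cdot 27 - 45 = 837 - 45 = 792$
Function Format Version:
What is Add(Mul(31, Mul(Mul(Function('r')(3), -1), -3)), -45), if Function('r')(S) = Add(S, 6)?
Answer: 792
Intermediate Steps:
Function('r')(S) = Add(6, S)
Add(Mul(31, Mul(Mul(Function('r')(3), -1), -3)), -45) = Add(Mul(31, Mul(Mul(Add(6, 3), -1), -3)), -45) = Add(Mul(31, Mul(Mul(9, -1), -3)), -45) = Add(Mul(31, Mul(-9, -3)), -45) = Add(Mul(31, 27), -45) = Add(837, -45) = 792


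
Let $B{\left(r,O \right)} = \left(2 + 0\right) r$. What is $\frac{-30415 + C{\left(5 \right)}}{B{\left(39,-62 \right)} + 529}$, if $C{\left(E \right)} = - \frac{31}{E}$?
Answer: $- \frac{152106}{3035} \approx -50.117$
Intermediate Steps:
$B{\left(r,O \right)} = 2 r$
$\frac{-30415 + C{\left(5 \right)}}{B{\left(39,-62 \right)} + 529} = \frac{-30415 - \frac{31}{5}}{2 \cdot 39 + 529} = \frac{-30415 - \frac{31}{5}}{78 + 529} = \frac{-30415 - \frac{31}{5}}{607} = \left(- \frac{152106}{5}\right) \frac{1}{607} = - \frac{152106}{3035}$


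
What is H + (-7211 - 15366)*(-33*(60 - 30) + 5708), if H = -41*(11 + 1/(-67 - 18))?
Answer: -9054092604/85 ≈ -1.0652e+8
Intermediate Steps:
H = -38294/85 (H = -41*(11 + 1/(-85)) = -41*(11 - 1/85) = -41*934/85 = -38294/85 ≈ -450.52)
H + (-7211 - 15366)*(-33*(60 - 30) + 5708) = -38294/85 + (-7211 - 15366)*(-33*(60 - 30) + 5708) = -38294/85 - 22577*(-33*30 + 5708) = -38294/85 - 22577*(-990 + 5708) = -38294/85 - 22577*4718 = -38294/85 - 106518286 = -9054092604/85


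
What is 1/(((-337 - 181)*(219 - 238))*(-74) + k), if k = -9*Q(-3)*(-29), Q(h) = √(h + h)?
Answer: -364154/265216475795 - 261*I*√6/530432951590 ≈ -1.373e-6 - 1.2053e-9*I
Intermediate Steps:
Q(h) = √2*√h (Q(h) = √(2*h) = √2*√h)
k = 261*I*√6 (k = -9*√2*√(-3)*(-29) = -9*√2*I*√3*(-29) = -9*I*√6*(-29) = 261*I*√6 ≈ 639.32*I)
1/(((-337 - 181)*(219 - 238))*(-74) + k) = 1/(((-337 - 181)*(219 - 238))*(-74) + 261*I*√6) = 1/(-518*(-19)*(-74) + 261*I*√6) = 1/(9842*(-74) + 261*I*√6) = 1/(-728308 + 261*I*√6)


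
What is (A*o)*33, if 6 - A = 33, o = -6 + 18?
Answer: -10692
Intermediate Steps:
o = 12
A = -27 (A = 6 - 1*33 = 6 - 33 = -27)
(A*o)*33 = -27*12*33 = -324*33 = -10692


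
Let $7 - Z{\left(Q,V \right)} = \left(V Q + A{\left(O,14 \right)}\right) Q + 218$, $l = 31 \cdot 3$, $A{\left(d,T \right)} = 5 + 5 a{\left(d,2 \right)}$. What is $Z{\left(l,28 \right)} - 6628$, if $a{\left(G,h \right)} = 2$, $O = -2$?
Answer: $-250406$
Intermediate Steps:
$A{\left(d,T \right)} = 15$ ($A{\left(d,T \right)} = 5 + 5 \cdot 2 = 5 + 10 = 15$)
$l = 93$
$Z{\left(Q,V \right)} = -211 - Q \left(15 + Q V\right)$ ($Z{\left(Q,V \right)} = 7 - \left(\left(V Q + 15\right) Q + 218\right) = 7 - \left(\left(Q V + 15\right) Q + 218\right) = 7 - \left(\left(15 + Q V\right) Q + 218\right) = 7 - \left(Q \left(15 + Q V\right) + 218\right) = 7 - \left(218 + Q \left(15 + Q V\right)\right) = -211 - Q \left(15 + Q V\right)$)
$Z{\left(l,28 \right)} - 6628 = \left(-211 - 1395 - 28 \cdot 93^{2}\right) - 6628 = \left(-211 - 1395 - 28 \cdot 8649\right) - 6628 = \left(-211 - 1395 - 242172\right) - 6628 = -243778 - 6628 = -250406$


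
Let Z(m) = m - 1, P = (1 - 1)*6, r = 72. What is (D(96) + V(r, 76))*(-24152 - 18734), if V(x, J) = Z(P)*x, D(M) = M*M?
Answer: -392149584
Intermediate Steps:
P = 0 (P = 0*6 = 0)
Z(m) = -1 + m
D(M) = M²
V(x, J) = -x (V(x, J) = (-1 + 0)*x = -x)
(D(96) + V(r, 76))*(-24152 - 18734) = (96² - 1*72)*(-24152 - 18734) = (9216 - 72)*(-42886) = 9144*(-42886) = -392149584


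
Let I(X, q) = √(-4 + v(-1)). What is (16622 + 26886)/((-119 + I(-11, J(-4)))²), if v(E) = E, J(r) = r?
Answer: 43508/(119 - I*√5)² ≈ 3.0691 + 0.11538*I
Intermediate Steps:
I(X, q) = I*√5 (I(X, q) = √(-4 - 1) = √(-5) = I*√5)
(16622 + 26886)/((-119 + I(-11, J(-4)))²) = (16622 + 26886)/((-119 + I*√5)²) = 43508/(-119 + I*√5)²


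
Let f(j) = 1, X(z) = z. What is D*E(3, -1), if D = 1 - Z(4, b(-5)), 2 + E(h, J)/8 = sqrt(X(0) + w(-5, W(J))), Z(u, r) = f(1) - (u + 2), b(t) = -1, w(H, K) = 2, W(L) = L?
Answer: -96 + 48*sqrt(2) ≈ -28.118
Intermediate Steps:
Z(u, r) = -1 - u (Z(u, r) = 1 - (u + 2) = 1 - (2 + u) = 1 + (-2 - u) = -1 - u)
E(h, J) = -16 + 8*sqrt(2) (E(h, J) = -16 + 8*sqrt(0 + 2) = -16 + 8*sqrt(2))
D = 6 (D = 1 - (-1 - 1*4) = 1 - (-1 - 4) = 1 - 1*(-5) = 1 + 5 = 6)
D*E(3, -1) = 6*(-16 + 8*sqrt(2)) = -96 + 48*sqrt(2)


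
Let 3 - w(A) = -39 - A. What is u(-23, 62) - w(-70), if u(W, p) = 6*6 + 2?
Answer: 66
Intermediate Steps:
u(W, p) = 38 (u(W, p) = 36 + 2 = 38)
w(A) = 42 + A (w(A) = 3 - (-39 - A) = 3 + (39 + A) = 42 + A)
u(-23, 62) - w(-70) = 38 - (42 - 70) = 38 - 1*(-28) = 38 + 28 = 66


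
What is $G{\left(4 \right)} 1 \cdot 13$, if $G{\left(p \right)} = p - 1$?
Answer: $39$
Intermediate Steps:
$G{\left(p \right)} = -1 + p$
$G{\left(4 \right)} 1 \cdot 13 = \left(-1 + 4\right) 1 \cdot 13 = 3 \cdot 1 \cdot 13 = 3 \cdot 13 = 39$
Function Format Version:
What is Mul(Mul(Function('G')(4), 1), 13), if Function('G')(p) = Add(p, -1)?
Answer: 39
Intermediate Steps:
Function('G')(p) = Add(-1, p)
Mul(Mul(Function('G')(4), 1), 13) = Mul(Mul(Add(-1, 4), 1), 13) = Mul(Mul(3, 1), 13) = Mul(3, 13) = 39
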